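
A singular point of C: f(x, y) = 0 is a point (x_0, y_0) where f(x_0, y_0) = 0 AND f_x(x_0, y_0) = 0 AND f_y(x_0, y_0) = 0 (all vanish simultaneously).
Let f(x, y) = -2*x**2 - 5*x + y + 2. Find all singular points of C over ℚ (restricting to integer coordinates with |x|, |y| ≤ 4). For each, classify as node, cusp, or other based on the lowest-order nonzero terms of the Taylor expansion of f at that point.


No singular points in the scanned grid; C is smooth there.

Compute partial derivatives:
  f_x = -4*x - 5.
  f_y = 1.
f_y = 1 is a nonzero constant, so f_y never vanishes: no point (x, y) can satisfy f = f_x = f_y = 0. In particular no (x, y) ∈ {−4, ..., 4}² is singular; the curve is smooth.


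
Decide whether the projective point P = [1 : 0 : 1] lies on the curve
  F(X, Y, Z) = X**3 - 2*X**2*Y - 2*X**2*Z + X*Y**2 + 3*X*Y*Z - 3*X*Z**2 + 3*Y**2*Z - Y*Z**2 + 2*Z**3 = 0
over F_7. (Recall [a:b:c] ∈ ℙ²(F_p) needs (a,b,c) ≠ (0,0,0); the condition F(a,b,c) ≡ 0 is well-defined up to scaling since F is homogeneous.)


F(1,0,1) ≡ 5 (mod 7); P is NOT on the curve.

Evaluate F(1, 0, 1) term-by-term (mod 7).
  X**3 ↦ 1·1·1·1 = 1
  -2*X**2*Y ↦ -2·1·0·1 = 0
  -2*X**2*Z ↦ -2·1·1·1 = -2
  X*Y**2 ↦ 1·1·0·1 = 0
  3*X*Y*Z ↦ 3·1·0·1 = 0
  -3*X*Z**2 ↦ -3·1·1·1 = -3
  3*Y**2*Z ↦ 3·1·0·1 = 0
  -Y*Z**2 ↦ -1·1·0·1 = 0
  2*Z**3 ↦ 2·1·1·1 = 2
Sum: F(1, 0, 1) = (1) + (0) + (-2) + (0) + (0) + (-3) + (0) + (0) + (2) = -2.
Reducing mod 7: -2 ≡ 5 (mod 7).
Since F(a, b, c) ≡ 5 ≠ 0 (mod 7), P does NOT lie on the curve.


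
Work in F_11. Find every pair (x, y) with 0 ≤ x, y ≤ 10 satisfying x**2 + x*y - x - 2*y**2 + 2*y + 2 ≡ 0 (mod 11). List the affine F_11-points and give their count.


Affine F_11-points: {(0, 4), (0, 8), (1, 2), (1, 5), (2, 6), (2, 7), (3, 1), (3, 7), (4, 6), (4, 8), (5, 0), (5, 9), (6, 5), (6, 10), (7, 0), (7, 10), (8, 1), (8, 4), (9, 2), (9, 9), (10, 3)}; count = 21.

For each of the 121 pairs (x, y) ∈ F_11², evaluate f(x, y) mod 11. Record the zeros.
  x = 0: [0↦2, 1↦2, 2↦9, 3↦1, 4↦0, 5↦6, 6↦8, 7↦6, 8↦0, 9↦1, 10↦9]  zeros at y ∈ {4, 8}
  x = 1: [0↦2, 1↦3, 2↦0, 3↦4, 4↦4, 5↦0, 6↦3, 7↦2, 8↦8, 9↦10, 10↦8]  zeros at y ∈ {2, 5}
  x = 2: [0↦4, 1↦6, 2↦4, 3↦9, 4↦10, 5↦7, 6↦0, 7↦0, 8↦7, 9↦10, 10↦9]  zeros at y ∈ {6, 7}
  x = 3: [0↦8, 1↦0, 2↦10, 3↦5, 4↦7, 5↦5, 6↦10, 7↦0, 8↦8, 9↦1, 10↦1]  zeros at y ∈ {1, 7}
  x = 4: [0↦3, 1↦7, 2↦7, 3↦3, 4↦6, 5↦5, 6↦0, 7↦2, 8↦0, 9↦5, 10↦6]  zeros at y ∈ {6, 8}
  x = 5: [0↦0, 1↦5, 2↦6, 3↦3, 4↦7, 5↦7, 6↦3, 7↦6, 8↦5, 9↦0, 10↦2]  zeros at y ∈ {0, 9}
  x = 6: [0↦10, 1↦5, 2↦7, 3↦5, 4↦10, 5↦0, 6↦8, 7↦1, 8↦1, 9↦8, 10↦0]  zeros at y ∈ {5, 10}
  x = 7: [0↦0, 1↦7, 2↦10, 3↦9, 4↦4, 5↦6, 6↦4, 7↦9, 8↦10, 9↦7, 10↦0]  zeros at y ∈ {0, 10}
  x = 8: [0↦3, 1↦0, 2↦4, 3↦4, 4↦0, 5↦3, 6↦2, 7↦8, 8↦10, 9↦8, 10↦2]  zeros at y ∈ {1, 4}
  x = 9: [0↦8, 1↦6, 2↦0, 3↦1, 4↦9, 5↦2, 6↦2, 7↦9, 8↦1, 9↦0, 10↦6]  zeros at y ∈ {2, 9}
  x = 10: [0↦4, 1↦3, 2↦9, 3↦0, 4↦9, 5↦3, 6↦4, 7↦1, 8↦5, 9↦5, 10↦1]  zeros at y ∈ {3}
Collecting zeros: affine points = {(0, 4), (0, 8), (1, 2), (1, 5), (2, 6), (2, 7), (3, 1), (3, 7), (4, 6), (4, 8), (5, 0), (5, 9), (6, 5), (6, 10), (7, 0), (7, 10), (8, 1), (8, 4), (9, 2), (9, 9), (10, 3)}.
Total count |C(F_11)_aff| = 21.


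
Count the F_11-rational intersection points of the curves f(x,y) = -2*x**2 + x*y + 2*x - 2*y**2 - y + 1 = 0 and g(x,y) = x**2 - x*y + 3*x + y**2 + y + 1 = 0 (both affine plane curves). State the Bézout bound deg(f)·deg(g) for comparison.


Common zeros: ∅; count = 0; Bézout bound = 4.

deg(f) = 2, deg(g) = 2, so Bézout bound = 4.
Scan x ∈ F_11. For each x, list the y ∈ F_11 with f(x, y) ≡ 0 and those with g(x, y) ≡ 0 (mod 11); the common zeros in that column are the intersection.
  x = 0: f ≡ 0 at y ∈ {6, 10}; g ≡ 0 at y ∈ ∅; common: ∅.
  x = 1: f ≡ 0 at y ∈ ∅; g ≡ 0 at y ∈ ∅; common: ∅.
  x = 2: f ≡ 0 at y ∈ ∅; g ≡ 0 at y ∈ {0, 1}; common: ∅.
  x = 3: f ≡ 0 at y ∈ {0, 1}; g ≡ 0 at y ∈ {3, 10}; common: ∅.
  x = 4: f ≡ 0 at y ∈ {1, 6}; g ≡ 0 at y ∈ {4, 10}; common: ∅.
  x = 5: f ≡ 0 at y ∈ {4, 9}; g ≡ 0 at y ∈ ∅; common: ∅.
  x = 6: f ≡ 0 at y ∈ {9, 10}; g ≡ 0 at y ∈ {0, 5}; common: ∅.
  x = 7: f ≡ 0 at y ∈ ∅; g ≡ 0 at y ∈ {1, 5}; common: ∅.
  x = 8: f ≡ 0 at y ∈ ∅; g ≡ 0 at y ∈ {3, 4}; common: ∅.
  x = 9: f ≡ 0 at y ∈ {0, 4}; g ≡ 0 at y ∈ ∅; common: ∅.
  x = 10: f ≡ 0 at y ∈ ∅; g ≡ 0 at y ∈ ∅; common: ∅.
Collecting: common zeros = ∅, so the count is 0.
Comparison with the Bézout bound: 0 ≤ 4 = deg(f)·deg(g), as expected for curves with no common component (the affine F_11-count falls short of the bound because intersections may lie at infinity, over extension fields, or carry multiplicity).


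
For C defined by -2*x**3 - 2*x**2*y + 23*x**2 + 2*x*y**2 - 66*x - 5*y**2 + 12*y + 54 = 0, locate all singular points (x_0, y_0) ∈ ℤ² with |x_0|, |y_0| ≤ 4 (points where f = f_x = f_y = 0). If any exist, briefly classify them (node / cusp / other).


Singular points: {(3, 3)}; classification: node.

Compute partial derivatives:
  f_x = -6*x**2 - 4*x*y + 46*x + 2*y**2 - 66.
  f_y = -2*x**2 + 4*x*y - 10*y + 12.
Scan x_0 ∈ {−4, ..., 4}. For each x_0, f_y(x_0, y) is a polynomial in y; find its integer roots y ∈ {−4, ..., 4}, then test f_x and f at those candidates.
  x = -4: f_y(-4, y) = -26*y - 20; no integer root y with |y| ≤ 4.
  x = -3: f_y(-3, y) = -22*y - 6; no integer root y with |y| ≤ 4.
  x = -2: f_y(-2, y) = 4 - 18*y; no integer root y with |y| ≤ 4.
  x = -1: f_y(-1, y) = 10 - 14*y; no integer root y with |y| ≤ 4.
  x = 0: f_y(0, y) = 12 - 10*y; no integer root y with |y| ≤ 4.
  x = 1: f_y(1, y) = 10 - 6*y; no integer root y with |y| ≤ 4.
  x = 2: f_y(2, y) = 4 - 2*y; vanishes at y ∈ {2}. (2, 2): f_x = -6 ≠ 0.
  x = 3: f_y(3, y) = 2*y - 6; vanishes at y ∈ {3}. (3, 3): f_x = 0, f = 0 — SINGULAR.
  x = 4: f_y(4, y) = 6*y - 20; no integer root y with |y| ≤ 4.
Only singular point on the grid: (3, 3).
Classify: substitute x = 3 + u, y = 3 + v and expand: f = -2*u**3 - 2*u**2*v - u**2 + 2*u*v**2 + v**2.
No constant or linear terms (consistent with a singular point). Quadratic part: -u**2 + v**2. Cubic part: -2*u**3 - 2*u**2*v + 2*u*v**2.
The quadratic part v**2 - u**2 = (v − u)(v + u) splits into two distinct linear factors, so there are two distinct tangent lines y − 3 = ±(x − 3) — this is a node (ordinary double point).
Classification: node.


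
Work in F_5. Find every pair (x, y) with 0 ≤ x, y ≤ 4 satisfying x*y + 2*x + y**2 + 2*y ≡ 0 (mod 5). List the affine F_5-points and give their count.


Affine F_5-points: {(0, 0), (0, 3), (1, 3), (1, 4), (2, 3), (3, 2), (3, 3), (4, 1), (4, 3)}; count = 9.

For each of the 25 pairs (x, y) ∈ F_5², evaluate f(x, y) mod 5. Record the zeros.
  x = 0: [0↦0, 1↦3, 2↦3, 3↦0, 4↦4]  zeros at y ∈ {0, 3}
  x = 1: [0↦2, 1↦1, 2↦2, 3↦0, 4↦0]  zeros at y ∈ {3, 4}
  x = 2: [0↦4, 1↦4, 2↦1, 3↦0, 4↦1]  zeros at y ∈ {3}
  x = 3: [0↦1, 1↦2, 2↦0, 3↦0, 4↦2]  zeros at y ∈ {2, 3}
  x = 4: [0↦3, 1↦0, 2↦4, 3↦0, 4↦3]  zeros at y ∈ {1, 3}
Collecting zeros: affine points = {(0, 0), (0, 3), (1, 3), (1, 4), (2, 3), (3, 2), (3, 3), (4, 1), (4, 3)}.
Total count |C(F_5)_aff| = 9.


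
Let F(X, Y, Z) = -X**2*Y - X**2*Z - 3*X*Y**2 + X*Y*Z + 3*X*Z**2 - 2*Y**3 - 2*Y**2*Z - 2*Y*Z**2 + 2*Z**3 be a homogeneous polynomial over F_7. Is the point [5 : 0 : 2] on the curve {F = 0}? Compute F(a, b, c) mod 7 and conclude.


F(5,0,2) ≡ 5 (mod 7); P is NOT on the curve.

Evaluate F(5, 0, 2) term-by-term (mod 7).
  -X**2*Y ↦ -1·25·0·1 = 0
  -X**2*Z ↦ -1·25·1·2 = -50
  -3*X*Y**2 ↦ -3·5·0·1 = 0
  X*Y*Z ↦ 1·5·0·2 = 0
  3*X*Z**2 ↦ 3·5·1·4 = 60
  -2*Y**3 ↦ -2·1·0·1 = 0
  -2*Y**2*Z ↦ -2·1·0·2 = 0
  -2*Y*Z**2 ↦ -2·1·0·4 = 0
  2*Z**3 ↦ 2·1·1·8 = 16
Sum: F(5, 0, 2) = (0) + (-50) + (0) + (0) + (60) + (0) + (0) + (0) + (16) = 26.
Reducing mod 7: 26 ≡ 5 (mod 7).
Since F(a, b, c) ≡ 5 ≠ 0 (mod 7), P does NOT lie on the curve.


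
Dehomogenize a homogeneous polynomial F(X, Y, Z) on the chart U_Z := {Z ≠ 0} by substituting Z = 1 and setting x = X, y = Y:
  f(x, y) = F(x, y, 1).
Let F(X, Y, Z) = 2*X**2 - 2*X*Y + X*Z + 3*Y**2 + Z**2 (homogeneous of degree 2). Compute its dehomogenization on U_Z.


f(x, y) = 2*x**2 - 2*x*y + x + 3*y**2 + 1

On U_Z we set Z = 1. Each monomial c·X^i·Y^j·Z^k in F becomes c·x^i·y^j·1^k = c·x^i·y^j.
Substituting Z = 1: F(X, Y, 1) = 2*x**2 - 2*x*y + x + 3*y**2 + 1.
Note: deg(f) ≤ deg(F) = 2; strict inequality happens when F is divisible by Z (lost terms).


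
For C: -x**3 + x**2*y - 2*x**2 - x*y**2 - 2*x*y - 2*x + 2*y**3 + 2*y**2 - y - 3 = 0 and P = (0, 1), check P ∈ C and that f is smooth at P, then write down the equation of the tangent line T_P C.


Tangent line at P: -5*x + 9*y - 9 = 0.

Step 1: f(0, 1) = 0, so P lies on C.
Step 2: partial derivatives
  f_x(x, y) = -3*x**2 + 2*x*y - 4*x - y**2 - 2*y - 2, f_y(x, y) = x**2 - 2*x*y - 2*x + 6*y**2 + 4*y - 1.
  f_x(P) = -5, f_y(P) = 9 (gradient nonzero, so P is smooth).
Step 3: tangent line at P: -5·(x − 0) + 9·(y − 1) = 0.
Expanding: -5*x + 9*y - 9 = 0.


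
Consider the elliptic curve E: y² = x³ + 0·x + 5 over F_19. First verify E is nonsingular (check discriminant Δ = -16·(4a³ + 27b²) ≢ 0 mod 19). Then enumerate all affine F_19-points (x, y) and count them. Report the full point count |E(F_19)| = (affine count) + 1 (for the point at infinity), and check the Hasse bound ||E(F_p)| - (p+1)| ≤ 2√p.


Affine points = {(0, 9), (0, 10), (1, 5), (1, 14), (5, 4), (5, 15), (7, 5), (7, 14), (8, 2), (8, 17), (10, 6), (10, 13), (11, 5), (11, 14), (12, 2), (12, 17), (13, 6), (13, 13), (15, 6), (15, 13), (16, 4), (16, 15), (17, 4), (17, 15), (18, 2), (18, 17)}; affine count = 26; |E(F_19)| = 27.

Discriminant check: Δ ∝ 4a³ + 27b² = 4·0³ + 27·5² = 4·0 + 27·25 ≡ 10 (mod 19). Nonzero ⇒ E is nonsingular.
For each x ∈ F_19, compute rhs = x³ + 0·x + 5 mod 19, then count y ∈ F_19 with y² ≡ rhs.
  x = 0: rhs = 5, matching y values: 9, 10 (2 points).
  x = 1: rhs = 6, matching y values: 5, 14 (2 points).
  x = 2: rhs = 13, matching y values: none (0 points).
  x = 3: rhs = 13, matching y values: none (0 points).
  x = 4: rhs = 12, matching y values: none (0 points).
  x = 5: rhs = 16, matching y values: 4, 15 (2 points).
  x = 6: rhs = 12, matching y values: none (0 points).
  x = 7: rhs = 6, matching y values: 5, 14 (2 points).
  x = 8: rhs = 4, matching y values: 2, 17 (2 points).
  x = 9: rhs = 12, matching y values: none (0 points).
  x = 10: rhs = 17, matching y values: 6, 13 (2 points).
  x = 11: rhs = 6, matching y values: 5, 14 (2 points).
  x = 12: rhs = 4, matching y values: 2, 17 (2 points).
  x = 13: rhs = 17, matching y values: 6, 13 (2 points).
  x = 14: rhs = 13, matching y values: none (0 points).
  x = 15: rhs = 17, matching y values: 6, 13 (2 points).
  x = 16: rhs = 16, matching y values: 4, 15 (2 points).
  x = 17: rhs = 16, matching y values: 4, 15 (2 points).
  x = 18: rhs = 4, matching y values: 2, 17 (2 points).
Total affine count: 26.
Full point count |E(F_19)| = 26 + 1 = 27.
Hasse bound: |27 − (19+1)| = |7| = 7 ≤ 2√19 ≈ 8.7178 ✓.


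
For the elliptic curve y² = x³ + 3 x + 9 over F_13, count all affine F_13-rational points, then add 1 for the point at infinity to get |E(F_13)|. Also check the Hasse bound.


Affine points = {(0, 3), (0, 10), (1, 0), (2, 6), (2, 7), (6, 3), (6, 10), (7, 3), (7, 10), (8, 5), (8, 8), (10, 5), (10, 8)}; affine count = 13; |E(F_13)| = 14.

Discriminant check: Δ ∝ 4a³ + 27b² = 4·3³ + 27·9² = 4·27 + 27·81 ≡ 7 (mod 13). Nonzero ⇒ E is nonsingular.
For each x ∈ F_13, compute rhs = x³ + 3·x + 9 mod 13, then count y ∈ F_13 with y² ≡ rhs.
  x = 0: rhs = 9, matching y values: 3, 10 (2 points).
  x = 1: rhs = 0, matching y values: 0 (1 points).
  x = 2: rhs = 10, matching y values: 6, 7 (2 points).
  x = 3: rhs = 6, matching y values: none (0 points).
  x = 4: rhs = 7, matching y values: none (0 points).
  x = 5: rhs = 6, matching y values: none (0 points).
  x = 6: rhs = 9, matching y values: 3, 10 (2 points).
  x = 7: rhs = 9, matching y values: 3, 10 (2 points).
  x = 8: rhs = 12, matching y values: 5, 8 (2 points).
  x = 9: rhs = 11, matching y values: none (0 points).
  x = 10: rhs = 12, matching y values: 5, 8 (2 points).
  x = 11: rhs = 8, matching y values: none (0 points).
  x = 12: rhs = 5, matching y values: none (0 points).
Total affine count: 13.
Full point count |E(F_13)| = 13 + 1 = 14.
Hasse bound: |14 − (13+1)| = |0| = 0 ≤ 2√13 ≈ 7.2111 ✓.


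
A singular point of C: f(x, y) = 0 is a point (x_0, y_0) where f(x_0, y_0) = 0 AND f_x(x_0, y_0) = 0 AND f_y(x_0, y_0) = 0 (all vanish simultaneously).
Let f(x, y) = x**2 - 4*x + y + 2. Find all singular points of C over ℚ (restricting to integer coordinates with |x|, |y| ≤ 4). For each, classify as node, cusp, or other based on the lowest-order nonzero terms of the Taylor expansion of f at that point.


No singular points in the scanned grid; C is smooth there.

Compute partial derivatives:
  f_x = 2*x - 4.
  f_y = 1.
f_y = 1 is a nonzero constant, so f_y never vanishes: no point (x, y) can satisfy f = f_x = f_y = 0. In particular no (x, y) ∈ {−4, ..., 4}² is singular; the curve is smooth.


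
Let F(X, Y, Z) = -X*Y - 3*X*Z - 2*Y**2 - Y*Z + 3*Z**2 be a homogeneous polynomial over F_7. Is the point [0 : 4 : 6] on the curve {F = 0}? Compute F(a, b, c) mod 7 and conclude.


F(0,4,6) ≡ 3 (mod 7); P is NOT on the curve.

Evaluate F(0, 4, 6) term-by-term (mod 7).
  -X*Y ↦ -1·0·4·1 = 0
  -3*X*Z ↦ -3·0·1·6 = 0
  -2*Y**2 ↦ -2·1·16·1 = -32
  -Y*Z ↦ -1·1·4·6 = -24
  3*Z**2 ↦ 3·1·1·36 = 108
Sum: F(0, 4, 6) = (0) + (0) + (-32) + (-24) + (108) = 52.
Reducing mod 7: 52 ≡ 3 (mod 7).
Since F(a, b, c) ≡ 3 ≠ 0 (mod 7), P does NOT lie on the curve.


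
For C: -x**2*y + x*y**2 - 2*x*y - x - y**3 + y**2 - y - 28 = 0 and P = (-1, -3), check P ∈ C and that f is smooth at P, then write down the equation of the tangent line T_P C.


Tangent line at P: 8*x - 27*y - 73 = 0.

Step 1: f(-1, -3) = 0, so P lies on C.
Step 2: partial derivatives
  f_x(x, y) = -2*x*y + y**2 - 2*y - 1, f_y(x, y) = -x**2 + 2*x*y - 2*x - 3*y**2 + 2*y - 1.
  f_x(P) = 8, f_y(P) = -27 (gradient nonzero, so P is smooth).
Step 3: tangent line at P: 8·(x − -1) + -27·(y − -3) = 0.
Expanding: 8*x - 27*y - 73 = 0.


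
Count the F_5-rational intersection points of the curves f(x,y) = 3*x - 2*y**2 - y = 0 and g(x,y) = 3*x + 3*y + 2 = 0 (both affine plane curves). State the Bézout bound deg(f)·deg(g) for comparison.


Common zeros: {(2, 4)}; count = 1; Bézout bound = 2.

deg(f) = 2, deg(g) = 1, so Bézout bound = 2.
Scan x ∈ F_5. For each x, list the y ∈ F_5 with f(x, y) ≡ 0 and those with g(x, y) ≡ 0 (mod 5); the common zeros in that column are the intersection.
  x = 0: f ≡ 0 at y ∈ {0, 2}; g ≡ 0 at y ∈ {1}; common: ∅.
  x = 1: f ≡ 0 at y ∈ {1}; g ≡ 0 at y ∈ {0}; common: ∅.
  x = 2: f ≡ 0 at y ∈ {3, 4}; g ≡ 0 at y ∈ {4}; common: {4}.
  x = 3: f ≡ 0 at y ∈ ∅; g ≡ 0 at y ∈ {3}; common: ∅.
  x = 4: f ≡ 0 at y ∈ ∅; g ≡ 0 at y ∈ {2}; common: ∅.
Collecting: common zeros = {(2, 4)}, so the count is 1.
Comparison with the Bézout bound: 1 ≤ 2 = deg(f)·deg(g), as expected for curves with no common component (the affine F_5-count falls short of the bound because intersections may lie at infinity, over extension fields, or carry multiplicity).


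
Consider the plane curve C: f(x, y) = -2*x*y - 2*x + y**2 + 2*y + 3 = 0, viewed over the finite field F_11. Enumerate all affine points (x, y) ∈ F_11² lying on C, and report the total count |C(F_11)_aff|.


Affine F_11-points: {(0, 2), (0, 7), (4, 8), (4, 9), (5, 3), (5, 5), (6, 4), (6, 6), (7, 0), (7, 1)}; count = 10.

For each of the 121 pairs (x, y) ∈ F_11², evaluate f(x, y) mod 11. Record the zeros.
  x = 0: [0↦3, 1↦6, 2↦0, 3↦7, 4↦5, 5↦5, 6↦7, 7↦0, 8↦6, 9↦3, 10↦2]  zeros at y ∈ {2, 7}
  x = 1: [0↦1, 1↦2, 2↦5, 3↦10, 4↦6, 5↦4, 6↦4, 7↦6, 8↦10, 9↦5, 10↦2]  zeros at y ∈ ∅
  x = 2: [0↦10, 1↦9, 2↦10, 3↦2, 4↦7, 5↦3, 6↦1, 7↦1, 8↦3, 9↦7, 10↦2]  zeros at y ∈ ∅
  x = 3: [0↦8, 1↦5, 2↦4, 3↦5, 4↦8, 5↦2, 6↦9, 7↦7, 8↦7, 9↦9, 10↦2]  zeros at y ∈ ∅
  x = 4: [0↦6, 1↦1, 2↦9, 3↦8, 4↦9, 5↦1, 6↦6, 7↦2, 8↦0, 9↦0, 10↦2]  zeros at y ∈ {8, 9}
  x = 5: [0↦4, 1↦8, 2↦3, 3↦0, 4↦10, 5↦0, 6↦3, 7↦8, 8↦4, 9↦2, 10↦2]  zeros at y ∈ {3, 5}
  x = 6: [0↦2, 1↦4, 2↦8, 3↦3, 4↦0, 5↦10, 6↦0, 7↦3, 8↦8, 9↦4, 10↦2]  zeros at y ∈ {4, 6}
  x = 7: [0↦0, 1↦0, 2↦2, 3↦6, 4↦1, 5↦9, 6↦8, 7↦9, 8↦1, 9↦6, 10↦2]  zeros at y ∈ {0, 1}
  x = 8: [0↦9, 1↦7, 2↦7, 3↦9, 4↦2, 5↦8, 6↦5, 7↦4, 8↦5, 9↦8, 10↦2]  zeros at y ∈ ∅
  x = 9: [0↦7, 1↦3, 2↦1, 3↦1, 4↦3, 5↦7, 6↦2, 7↦10, 8↦9, 9↦10, 10↦2]  zeros at y ∈ ∅
  x = 10: [0↦5, 1↦10, 2↦6, 3↦4, 4↦4, 5↦6, 6↦10, 7↦5, 8↦2, 9↦1, 10↦2]  zeros at y ∈ ∅
Collecting zeros: affine points = {(0, 2), (0, 7), (4, 8), (4, 9), (5, 3), (5, 5), (6, 4), (6, 6), (7, 0), (7, 1)}.
Total count |C(F_11)_aff| = 10.


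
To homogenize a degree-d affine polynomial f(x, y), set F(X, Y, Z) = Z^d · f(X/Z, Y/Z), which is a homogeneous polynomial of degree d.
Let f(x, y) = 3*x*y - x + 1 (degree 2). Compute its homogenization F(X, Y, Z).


F(X, Y, Z) = 3*X*Y - X*Z + Z**2

deg(f) = 2.
Substitute x = X/Z, y = Y/Z into f, then multiply by Z^2.
  monomial 3·x^1·y^1 ↦ 3·X^1·Y^1·Z^0.
  monomial -1·x^1·y^0 ↦ -1·X^1·Y^0·Z^1.
  monomial 1·x^0·y^0 ↦ 1·X^0·Y^0·Z^2.
Collecting: F(X, Y, Z) = 3*X*Y - X*Z + Z**2.


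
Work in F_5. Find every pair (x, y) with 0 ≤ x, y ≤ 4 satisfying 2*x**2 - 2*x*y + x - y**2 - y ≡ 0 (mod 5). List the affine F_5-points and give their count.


Affine F_5-points: {(0, 0), (0, 4), (1, 3), (1, 4), (2, 0), (4, 3)}; count = 6.

For each of the 25 pairs (x, y) ∈ F_5², evaluate f(x, y) mod 5. Record the zeros.
  x = 0: [0↦0, 1↦3, 2↦4, 3↦3, 4↦0]  zeros at y ∈ {0, 4}
  x = 1: [0↦3, 1↦4, 2↦3, 3↦0, 4↦0]  zeros at y ∈ {3, 4}
  x = 2: [0↦0, 1↦4, 2↦1, 3↦1, 4↦4]  zeros at y ∈ {0}
  x = 3: [0↦1, 1↦3, 2↦3, 3↦1, 4↦2]  zeros at y ∈ ∅
  x = 4: [0↦1, 1↦1, 2↦4, 3↦0, 4↦4]  zeros at y ∈ {3}
Collecting zeros: affine points = {(0, 0), (0, 4), (1, 3), (1, 4), (2, 0), (4, 3)}.
Total count |C(F_5)_aff| = 6.


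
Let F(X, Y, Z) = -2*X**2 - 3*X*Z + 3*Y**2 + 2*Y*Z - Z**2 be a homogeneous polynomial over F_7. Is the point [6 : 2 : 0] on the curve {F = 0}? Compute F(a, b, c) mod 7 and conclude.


F(6,2,0) ≡ 3 (mod 7); P is NOT on the curve.

Evaluate F(6, 2, 0) term-by-term (mod 7).
  -2*X**2 ↦ -2·36·1·1 = -72
  -3*X*Z ↦ -3·6·1·0 = 0
  3*Y**2 ↦ 3·1·4·1 = 12
  2*Y*Z ↦ 2·1·2·0 = 0
  -Z**2 ↦ -1·1·1·0 = 0
Sum: F(6, 2, 0) = (-72) + (0) + (12) + (0) + (0) = -60.
Reducing mod 7: -60 ≡ 3 (mod 7).
Since F(a, b, c) ≡ 3 ≠ 0 (mod 7), P does NOT lie on the curve.


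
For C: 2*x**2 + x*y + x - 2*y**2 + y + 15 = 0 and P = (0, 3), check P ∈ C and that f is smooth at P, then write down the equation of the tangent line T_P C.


Tangent line at P: 4*x - 11*y + 33 = 0.

Step 1: f(0, 3) = 0, so P lies on C.
Step 2: partial derivatives
  f_x(x, y) = 4*x + y + 1, f_y(x, y) = x - 4*y + 1.
  f_x(P) = 4, f_y(P) = -11 (gradient nonzero, so P is smooth).
Step 3: tangent line at P: 4·(x − 0) + -11·(y − 3) = 0.
Expanding: 4*x - 11*y + 33 = 0.


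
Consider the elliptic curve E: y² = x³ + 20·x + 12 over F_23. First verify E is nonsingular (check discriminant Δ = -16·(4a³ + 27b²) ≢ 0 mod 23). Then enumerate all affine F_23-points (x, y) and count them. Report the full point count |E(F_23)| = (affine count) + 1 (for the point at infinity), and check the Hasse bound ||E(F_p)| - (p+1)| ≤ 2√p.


Affine points = {(0, 9), (0, 14), (4, 8), (4, 15), (6, 7), (6, 16), (7, 9), (7, 14), (9, 1), (9, 22), (10, 4), (10, 19), (12, 5), (12, 18), (13, 10), (13, 13), (14, 0), (16, 9), (16, 14), (19, 11), (19, 12)}; affine count = 21; |E(F_23)| = 22.

Discriminant check: Δ ∝ 4a³ + 27b² = 4·20³ + 27·12² = 4·8000 + 27·144 ≡ 8 (mod 23). Nonzero ⇒ E is nonsingular.
For each x ∈ F_23, compute rhs = x³ + 20·x + 12 mod 23, then count y ∈ F_23 with y² ≡ rhs.
  x = 0: rhs = 12, matching y values: 9, 14 (2 points).
  x = 1: rhs = 10, matching y values: none (0 points).
  x = 2: rhs = 14, matching y values: none (0 points).
  x = 3: rhs = 7, matching y values: none (0 points).
  x = 4: rhs = 18, matching y values: 8, 15 (2 points).
  x = 5: rhs = 7, matching y values: none (0 points).
  x = 6: rhs = 3, matching y values: 7, 16 (2 points).
  x = 7: rhs = 12, matching y values: 9, 14 (2 points).
  x = 8: rhs = 17, matching y values: none (0 points).
  x = 9: rhs = 1, matching y values: 1, 22 (2 points).
  x = 10: rhs = 16, matching y values: 4, 19 (2 points).
  x = 11: rhs = 22, matching y values: none (0 points).
  x = 12: rhs = 2, matching y values: 5, 18 (2 points).
  x = 13: rhs = 8, matching y values: 10, 13 (2 points).
  x = 14: rhs = 0, matching y values: 0 (1 points).
  x = 15: rhs = 7, matching y values: none (0 points).
  x = 16: rhs = 12, matching y values: 9, 14 (2 points).
  x = 17: rhs = 21, matching y values: none (0 points).
  x = 18: rhs = 17, matching y values: none (0 points).
  x = 19: rhs = 6, matching y values: 11, 12 (2 points).
  x = 20: rhs = 17, matching y values: none (0 points).
  x = 21: rhs = 10, matching y values: none (0 points).
  x = 22: rhs = 14, matching y values: none (0 points).
Total affine count: 21.
Full point count |E(F_23)| = 21 + 1 = 22.
Hasse bound: |22 − (23+1)| = |-2| = 2 ≤ 2√23 ≈ 9.5917 ✓.


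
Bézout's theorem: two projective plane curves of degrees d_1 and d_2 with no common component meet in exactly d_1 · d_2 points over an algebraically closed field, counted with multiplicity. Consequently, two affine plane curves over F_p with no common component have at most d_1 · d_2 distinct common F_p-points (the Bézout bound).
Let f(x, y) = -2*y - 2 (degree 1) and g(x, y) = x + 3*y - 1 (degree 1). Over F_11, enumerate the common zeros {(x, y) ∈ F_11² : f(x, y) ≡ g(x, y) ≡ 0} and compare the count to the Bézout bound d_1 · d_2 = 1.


Common zeros: {(4, 10)}; count = 1; Bézout bound = 1.

deg(f) = 1, deg(g) = 1, so Bézout bound = 1.
Scan x ∈ F_11. For each x, list the y ∈ F_11 with f(x, y) ≡ 0 and those with g(x, y) ≡ 0 (mod 11); the common zeros in that column are the intersection.
  x = 0: f ≡ 0 at y ∈ {10}; g ≡ 0 at y ∈ {4}; common: ∅.
  x = 1: f ≡ 0 at y ∈ {10}; g ≡ 0 at y ∈ {0}; common: ∅.
  x = 2: f ≡ 0 at y ∈ {10}; g ≡ 0 at y ∈ {7}; common: ∅.
  x = 3: f ≡ 0 at y ∈ {10}; g ≡ 0 at y ∈ {3}; common: ∅.
  x = 4: f ≡ 0 at y ∈ {10}; g ≡ 0 at y ∈ {10}; common: {10}.
  x = 5: f ≡ 0 at y ∈ {10}; g ≡ 0 at y ∈ {6}; common: ∅.
  x = 6: f ≡ 0 at y ∈ {10}; g ≡ 0 at y ∈ {2}; common: ∅.
  x = 7: f ≡ 0 at y ∈ {10}; g ≡ 0 at y ∈ {9}; common: ∅.
  x = 8: f ≡ 0 at y ∈ {10}; g ≡ 0 at y ∈ {5}; common: ∅.
  x = 9: f ≡ 0 at y ∈ {10}; g ≡ 0 at y ∈ {1}; common: ∅.
  x = 10: f ≡ 0 at y ∈ {10}; g ≡ 0 at y ∈ {8}; common: ∅.
Collecting: common zeros = {(4, 10)}, so the count is 1.
Comparison with the Bézout bound: 1 ≤ 1 = deg(f)·deg(g), as expected for curves with no common component (the bound is attained).


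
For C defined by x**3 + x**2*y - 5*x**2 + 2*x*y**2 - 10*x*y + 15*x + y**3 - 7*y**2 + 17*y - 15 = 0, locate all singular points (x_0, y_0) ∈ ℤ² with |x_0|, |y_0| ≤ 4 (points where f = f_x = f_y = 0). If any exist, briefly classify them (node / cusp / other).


Singular points: {(1, 2)}; classification: cusp.

Compute partial derivatives:
  f_x = 3*x**2 + 2*x*y - 10*x + 2*y**2 - 10*y + 15.
  f_y = x**2 + 4*x*y - 10*x + 3*y**2 - 14*y + 17.
Scan x_0 ∈ {−4, ..., 4}. For each x_0, f_y(x_0, y) is a polynomial in y; find its integer roots y ∈ {−4, ..., 4}, then test f_x and f at those candidates.
  x = -4: f_y(-4, y) = 3*y**2 - 30*y + 73; no integer root y with |y| ≤ 4.
  x = -3: f_y(-3, y) = 3*y**2 - 26*y + 56; vanishes at y ∈ {4}. (-3, 4): f_x = 40 ≠ 0.
  x = -2: f_y(-2, y) = 3*y**2 - 22*y + 41; no integer root y with |y| ≤ 4.
  x = -1: f_y(-1, y) = 3*y**2 - 18*y + 28; no integer root y with |y| ≤ 4.
  x = 0: f_y(0, y) = 3*y**2 - 14*y + 17; no integer root y with |y| ≤ 4.
  x = 1: f_y(1, y) = 3*y**2 - 10*y + 8; vanishes at y ∈ {2}. (1, 2): f_x = 0, f = 0 — SINGULAR.
  x = 2: f_y(2, y) = 3*y**2 - 6*y + 1; no integer root y with |y| ≤ 4.
  x = 3: f_y(3, y) = 3*y**2 - 2*y - 4; no integer root y with |y| ≤ 4.
  x = 4: f_y(4, y) = 3*y**2 + 2*y - 7; no integer root y with |y| ≤ 4.
Only singular point on the grid: (1, 2).
Classify: substitute x = 1 + u, y = 2 + v and expand: f = u**3 + u**2*v + 2*u*v**2 + v**3 + v**2.
No constant or linear terms (consistent with a singular point). Quadratic part: v**2. Cubic part: u**3 + u**2*v + 2*u*v**2 + v**3.
The quadratic part v**2 is a perfect square, so there is a single (double) tangent line v = 0, i.e. y = 2. Restricting the cubic part to that line (v = 0) leaves u**3 ≠ 0, so f is not divisible by v and the branch is v² ≈ -u**3 to lowest order — this is a cusp.
Classification: cusp.


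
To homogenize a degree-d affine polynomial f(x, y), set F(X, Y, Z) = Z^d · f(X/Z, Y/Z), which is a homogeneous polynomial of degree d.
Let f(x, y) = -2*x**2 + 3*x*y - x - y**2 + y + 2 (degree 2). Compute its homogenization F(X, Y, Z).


F(X, Y, Z) = -2*X**2 + 3*X*Y - X*Z - Y**2 + Y*Z + 2*Z**2

deg(f) = 2.
Substitute x = X/Z, y = Y/Z into f, then multiply by Z^2.
  monomial -2·x^2·y^0 ↦ -2·X^2·Y^0·Z^0.
  monomial 3·x^1·y^1 ↦ 3·X^1·Y^1·Z^0.
  monomial -1·x^1·y^0 ↦ -1·X^1·Y^0·Z^1.
  monomial -1·x^0·y^2 ↦ -1·X^0·Y^2·Z^0.
  monomial 1·x^0·y^1 ↦ 1·X^0·Y^1·Z^1.
  monomial 2·x^0·y^0 ↦ 2·X^0·Y^0·Z^2.
Collecting: F(X, Y, Z) = -2*X**2 + 3*X*Y - X*Z - Y**2 + Y*Z + 2*Z**2.


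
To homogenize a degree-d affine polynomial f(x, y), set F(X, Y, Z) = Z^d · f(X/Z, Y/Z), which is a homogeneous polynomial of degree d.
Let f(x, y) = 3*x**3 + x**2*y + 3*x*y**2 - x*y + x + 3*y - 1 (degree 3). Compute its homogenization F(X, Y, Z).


F(X, Y, Z) = 3*X**3 + X**2*Y + 3*X*Y**2 - X*Y*Z + X*Z**2 + 3*Y*Z**2 - Z**3

deg(f) = 3.
Substitute x = X/Z, y = Y/Z into f, then multiply by Z^3.
  monomial 3·x^3·y^0 ↦ 3·X^3·Y^0·Z^0.
  monomial 1·x^2·y^1 ↦ 1·X^2·Y^1·Z^0.
  monomial 3·x^1·y^2 ↦ 3·X^1·Y^2·Z^0.
  monomial -1·x^1·y^1 ↦ -1·X^1·Y^1·Z^1.
  monomial 1·x^1·y^0 ↦ 1·X^1·Y^0·Z^2.
  monomial 3·x^0·y^1 ↦ 3·X^0·Y^1·Z^2.
  monomial -1·x^0·y^0 ↦ -1·X^0·Y^0·Z^3.
Collecting: F(X, Y, Z) = 3*X**3 + X**2*Y + 3*X*Y**2 - X*Y*Z + X*Z**2 + 3*Y*Z**2 - Z**3.


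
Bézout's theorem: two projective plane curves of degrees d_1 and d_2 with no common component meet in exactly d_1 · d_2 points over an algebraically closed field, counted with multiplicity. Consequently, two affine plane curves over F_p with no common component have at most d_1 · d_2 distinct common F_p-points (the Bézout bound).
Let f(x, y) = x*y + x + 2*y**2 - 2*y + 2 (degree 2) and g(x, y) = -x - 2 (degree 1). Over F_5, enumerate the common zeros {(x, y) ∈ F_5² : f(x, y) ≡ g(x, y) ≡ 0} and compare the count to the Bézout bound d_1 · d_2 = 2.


Common zeros: {(3, 0), (3, 2)}; count = 2; Bézout bound = 2.

deg(f) = 2, deg(g) = 1, so Bézout bound = 2.
Scan x ∈ F_5. For each x, list the y ∈ F_5 with f(x, y) ≡ 0 and those with g(x, y) ≡ 0 (mod 5); the common zeros in that column are the intersection.
  x = 0: f ≡ 0 at y ∈ ∅; g ≡ 0 at y ∈ ∅; common: ∅.
  x = 1: f ≡ 0 at y ∈ ∅; g ≡ 0 at y ∈ ∅; common: ∅.
  x = 2: f ≡ 0 at y ∈ ∅; g ≡ 0 at y ∈ ∅; common: ∅.
  x = 3: f ≡ 0 at y ∈ {0, 2}; g ≡ 0 at y ∈ {0, 1, 2, 3, 4}; common: {0, 2}.
  x = 4: f ≡ 0 at y ∈ {1, 3}; g ≡ 0 at y ∈ ∅; common: ∅.
Collecting: common zeros = {(3, 0), (3, 2)}, so the count is 2.
Comparison with the Bézout bound: 2 ≤ 2 = deg(f)·deg(g), as expected for curves with no common component (the bound is attained).


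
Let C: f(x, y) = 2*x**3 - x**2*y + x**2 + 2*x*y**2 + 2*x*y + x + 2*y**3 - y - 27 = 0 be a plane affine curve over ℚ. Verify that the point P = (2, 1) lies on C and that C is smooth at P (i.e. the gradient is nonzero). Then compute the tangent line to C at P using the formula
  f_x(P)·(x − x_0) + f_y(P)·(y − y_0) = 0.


Tangent line at P: 29*x + 13*y - 71 = 0.

Step 1: f(2, 1) = 0, so P lies on C.
Step 2: partial derivatives
  f_x(x, y) = 6*x**2 - 2*x*y + 2*x + 2*y**2 + 2*y + 1, f_y(x, y) = -x**2 + 4*x*y + 2*x + 6*y**2 - 1.
  f_x(P) = 29, f_y(P) = 13 (gradient nonzero, so P is smooth).
Step 3: tangent line at P: 29·(x − 2) + 13·(y − 1) = 0.
Expanding: 29*x + 13*y - 71 = 0.


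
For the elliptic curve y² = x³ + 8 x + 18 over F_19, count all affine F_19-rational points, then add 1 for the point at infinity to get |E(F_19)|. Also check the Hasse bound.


Affine points = {(2, 2), (2, 17), (4, 0), (6, 4), (6, 15), (8, 9), (8, 10), (13, 1), (13, 18), (14, 9), (14, 10), (15, 6), (15, 13), (16, 9), (16, 10), (18, 3), (18, 16)}; affine count = 17; |E(F_19)| = 18.

Discriminant check: Δ ∝ 4a³ + 27b² = 4·8³ + 27·18² = 4·512 + 27·324 ≡ 4 (mod 19). Nonzero ⇒ E is nonsingular.
For each x ∈ F_19, compute rhs = x³ + 8·x + 18 mod 19, then count y ∈ F_19 with y² ≡ rhs.
  x = 0: rhs = 18, matching y values: none (0 points).
  x = 1: rhs = 8, matching y values: none (0 points).
  x = 2: rhs = 4, matching y values: 2, 17 (2 points).
  x = 3: rhs = 12, matching y values: none (0 points).
  x = 4: rhs = 0, matching y values: 0 (1 points).
  x = 5: rhs = 12, matching y values: none (0 points).
  x = 6: rhs = 16, matching y values: 4, 15 (2 points).
  x = 7: rhs = 18, matching y values: none (0 points).
  x = 8: rhs = 5, matching y values: 9, 10 (2 points).
  x = 9: rhs = 2, matching y values: none (0 points).
  x = 10: rhs = 15, matching y values: none (0 points).
  x = 11: rhs = 12, matching y values: none (0 points).
  x = 12: rhs = 18, matching y values: none (0 points).
  x = 13: rhs = 1, matching y values: 1, 18 (2 points).
  x = 14: rhs = 5, matching y values: 9, 10 (2 points).
  x = 15: rhs = 17, matching y values: 6, 13 (2 points).
  x = 16: rhs = 5, matching y values: 9, 10 (2 points).
  x = 17: rhs = 13, matching y values: none (0 points).
  x = 18: rhs = 9, matching y values: 3, 16 (2 points).
Total affine count: 17.
Full point count |E(F_19)| = 17 + 1 = 18.
Hasse bound: |18 − (19+1)| = |-2| = 2 ≤ 2√19 ≈ 8.7178 ✓.


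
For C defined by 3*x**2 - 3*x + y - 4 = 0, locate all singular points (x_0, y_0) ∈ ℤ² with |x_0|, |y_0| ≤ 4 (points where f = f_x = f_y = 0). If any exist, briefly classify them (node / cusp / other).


No singular points in the scanned grid; C is smooth there.

Compute partial derivatives:
  f_x = 6*x - 3.
  f_y = 1.
f_y = 1 is a nonzero constant, so f_y never vanishes: no point (x, y) can satisfy f = f_x = f_y = 0. In particular no (x, y) ∈ {−4, ..., 4}² is singular; the curve is smooth.


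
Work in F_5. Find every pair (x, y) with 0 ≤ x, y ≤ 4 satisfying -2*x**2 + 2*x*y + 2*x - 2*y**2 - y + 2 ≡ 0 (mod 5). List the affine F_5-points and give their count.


Affine F_5-points: {(3, 0)}; count = 1.

For each of the 25 pairs (x, y) ∈ F_5², evaluate f(x, y) mod 5. Record the zeros.
  x = 0: [0↦2, 1↦4, 2↦2, 3↦1, 4↦1]  zeros at y ∈ ∅
  x = 1: [0↦2, 1↦1, 2↦1, 3↦2, 4↦4]  zeros at y ∈ ∅
  x = 2: [0↦3, 1↦4, 2↦1, 3↦4, 4↦3]  zeros at y ∈ ∅
  x = 3: [0↦0, 1↦3, 2↦2, 3↦2, 4↦3]  zeros at y ∈ {0}
  x = 4: [0↦3, 1↦3, 2↦4, 3↦1, 4↦4]  zeros at y ∈ ∅
Collecting zeros: affine points = {(3, 0)}.
Total count |C(F_5)_aff| = 1.


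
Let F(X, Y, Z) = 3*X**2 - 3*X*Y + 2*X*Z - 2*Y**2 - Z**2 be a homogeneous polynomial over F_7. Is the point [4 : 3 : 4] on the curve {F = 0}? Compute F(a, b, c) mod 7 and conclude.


F(4,3,4) ≡ 3 (mod 7); P is NOT on the curve.

Evaluate F(4, 3, 4) term-by-term (mod 7).
  3*X**2 ↦ 3·16·1·1 = 48
  -3*X*Y ↦ -3·4·3·1 = -36
  2*X*Z ↦ 2·4·1·4 = 32
  -2*Y**2 ↦ -2·1·9·1 = -18
  -Z**2 ↦ -1·1·1·16 = -16
Sum: F(4, 3, 4) = (48) + (-36) + (32) + (-18) + (-16) = 10.
Reducing mod 7: 10 ≡ 3 (mod 7).
Since F(a, b, c) ≡ 3 ≠ 0 (mod 7), P does NOT lie on the curve.


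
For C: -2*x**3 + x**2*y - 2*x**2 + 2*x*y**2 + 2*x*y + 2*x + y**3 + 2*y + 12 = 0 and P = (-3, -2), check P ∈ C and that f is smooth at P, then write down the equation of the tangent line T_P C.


Tangent line at P: -24*x + 41*y + 10 = 0.

Step 1: f(-3, -2) = 0, so P lies on C.
Step 2: partial derivatives
  f_x(x, y) = -6*x**2 + 2*x*y - 4*x + 2*y**2 + 2*y + 2, f_y(x, y) = x**2 + 4*x*y + 2*x + 3*y**2 + 2.
  f_x(P) = -24, f_y(P) = 41 (gradient nonzero, so P is smooth).
Step 3: tangent line at P: -24·(x − -3) + 41·(y − -2) = 0.
Expanding: -24*x + 41*y + 10 = 0.


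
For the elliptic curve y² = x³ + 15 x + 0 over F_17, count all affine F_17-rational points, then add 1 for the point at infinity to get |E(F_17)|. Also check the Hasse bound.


Affine points = {(0, 0), (1, 4), (1, 13), (2, 2), (2, 15), (3, 2), (3, 15), (5, 8), (5, 9), (6, 0), (11, 0), (12, 2), (12, 15), (14, 8), (14, 9), (15, 8), (15, 9), (16, 1), (16, 16)}; affine count = 19; |E(F_17)| = 20.

Discriminant check: Δ ∝ 4a³ + 27b² = 4·15³ + 27·0² = 4·3375 + 27·0 ≡ 2 (mod 17). Nonzero ⇒ E is nonsingular.
For each x ∈ F_17, compute rhs = x³ + 15·x + 0 mod 17, then count y ∈ F_17 with y² ≡ rhs.
  x = 0: rhs = 0, matching y values: 0 (1 points).
  x = 1: rhs = 16, matching y values: 4, 13 (2 points).
  x = 2: rhs = 4, matching y values: 2, 15 (2 points).
  x = 3: rhs = 4, matching y values: 2, 15 (2 points).
  x = 4: rhs = 5, matching y values: none (0 points).
  x = 5: rhs = 13, matching y values: 8, 9 (2 points).
  x = 6: rhs = 0, matching y values: 0 (1 points).
  x = 7: rhs = 6, matching y values: none (0 points).
  x = 8: rhs = 3, matching y values: none (0 points).
  x = 9: rhs = 14, matching y values: none (0 points).
  x = 10: rhs = 11, matching y values: none (0 points).
  x = 11: rhs = 0, matching y values: 0 (1 points).
  x = 12: rhs = 4, matching y values: 2, 15 (2 points).
  x = 13: rhs = 12, matching y values: none (0 points).
  x = 14: rhs = 13, matching y values: 8, 9 (2 points).
  x = 15: rhs = 13, matching y values: 8, 9 (2 points).
  x = 16: rhs = 1, matching y values: 1, 16 (2 points).
Total affine count: 19.
Full point count |E(F_17)| = 19 + 1 = 20.
Hasse bound: |20 − (17+1)| = |2| = 2 ≤ 2√17 ≈ 8.2462 ✓.


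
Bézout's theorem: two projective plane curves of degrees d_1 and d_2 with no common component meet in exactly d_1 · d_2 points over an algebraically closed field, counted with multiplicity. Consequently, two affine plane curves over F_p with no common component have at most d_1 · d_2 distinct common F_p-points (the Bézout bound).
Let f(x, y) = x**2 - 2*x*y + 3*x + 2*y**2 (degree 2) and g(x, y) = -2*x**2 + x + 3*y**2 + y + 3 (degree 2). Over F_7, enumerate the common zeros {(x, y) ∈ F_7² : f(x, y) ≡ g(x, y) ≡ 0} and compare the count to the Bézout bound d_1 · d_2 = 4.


Common zeros: {(5, 2)}; count = 1; Bézout bound = 4.

deg(f) = 2, deg(g) = 2, so Bézout bound = 4.
Scan x ∈ F_7. For each x, list the y ∈ F_7 with f(x, y) ≡ 0 and those with g(x, y) ≡ 0 (mod 7); the common zeros in that column are the intersection.
  x = 0: f ≡ 0 at y ∈ {0}; g ≡ 0 at y ∈ {1}; common: ∅.
  x = 1: f ≡ 0 at y ∈ {4}; g ≡ 0 at y ∈ ∅; common: ∅.
  x = 2: f ≡ 0 at y ∈ ∅; g ≡ 0 at y ∈ {4, 5}; common: ∅.
  x = 3: f ≡ 0 at y ∈ {1, 2}; g ≡ 0 at y ∈ ∅; common: ∅.
  x = 4: f ≡ 0 at y ∈ {0, 4}; g ≡ 0 at y ∈ {1}; common: ∅.
  x = 5: f ≡ 0 at y ∈ {2, 3}; g ≡ 0 at y ∈ {0, 2}; common: {2}.
  x = 6: f ≡ 0 at y ∈ ∅; g ≡ 0 at y ∈ {0, 2}; common: ∅.
Collecting: common zeros = {(5, 2)}, so the count is 1.
Comparison with the Bézout bound: 1 ≤ 4 = deg(f)·deg(g), as expected for curves with no common component (the affine F_7-count falls short of the bound because intersections may lie at infinity, over extension fields, or carry multiplicity).


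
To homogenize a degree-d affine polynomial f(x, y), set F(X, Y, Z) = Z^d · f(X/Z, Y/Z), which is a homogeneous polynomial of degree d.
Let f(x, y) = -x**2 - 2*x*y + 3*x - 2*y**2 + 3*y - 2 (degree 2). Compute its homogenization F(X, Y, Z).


F(X, Y, Z) = -X**2 - 2*X*Y + 3*X*Z - 2*Y**2 + 3*Y*Z - 2*Z**2

deg(f) = 2.
Substitute x = X/Z, y = Y/Z into f, then multiply by Z^2.
  monomial -1·x^2·y^0 ↦ -1·X^2·Y^0·Z^0.
  monomial -2·x^1·y^1 ↦ -2·X^1·Y^1·Z^0.
  monomial 3·x^1·y^0 ↦ 3·X^1·Y^0·Z^1.
  monomial -2·x^0·y^2 ↦ -2·X^0·Y^2·Z^0.
  monomial 3·x^0·y^1 ↦ 3·X^0·Y^1·Z^1.
  monomial -2·x^0·y^0 ↦ -2·X^0·Y^0·Z^2.
Collecting: F(X, Y, Z) = -X**2 - 2*X*Y + 3*X*Z - 2*Y**2 + 3*Y*Z - 2*Z**2.


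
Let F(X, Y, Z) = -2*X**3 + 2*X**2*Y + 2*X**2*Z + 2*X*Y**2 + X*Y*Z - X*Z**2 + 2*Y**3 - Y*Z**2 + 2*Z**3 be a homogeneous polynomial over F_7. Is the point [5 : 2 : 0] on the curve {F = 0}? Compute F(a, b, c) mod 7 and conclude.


F(5,2,0) ≡ 4 (mod 7); P is NOT on the curve.

Evaluate F(5, 2, 0) term-by-term (mod 7).
  -2*X**3 ↦ -2·125·1·1 = -250
  2*X**2*Y ↦ 2·25·2·1 = 100
  2*X**2*Z ↦ 2·25·1·0 = 0
  2*X*Y**2 ↦ 2·5·4·1 = 40
  X*Y*Z ↦ 1·5·2·0 = 0
  -X*Z**2 ↦ -1·5·1·0 = 0
  2*Y**3 ↦ 2·1·8·1 = 16
  -Y*Z**2 ↦ -1·1·2·0 = 0
  2*Z**3 ↦ 2·1·1·0 = 0
Sum: F(5, 2, 0) = (-250) + (100) + (0) + (40) + (0) + (0) + (16) + (0) + (0) = -94.
Reducing mod 7: -94 ≡ 4 (mod 7).
Since F(a, b, c) ≡ 4 ≠ 0 (mod 7), P does NOT lie on the curve.


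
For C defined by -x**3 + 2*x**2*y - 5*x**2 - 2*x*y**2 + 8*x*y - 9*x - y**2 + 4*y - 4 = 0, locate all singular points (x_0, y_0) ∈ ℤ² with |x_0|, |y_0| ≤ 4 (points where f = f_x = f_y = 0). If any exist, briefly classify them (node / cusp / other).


Singular points: {(-1, 1)}; classification: cusp.

Compute partial derivatives:
  f_x = -3*x**2 + 4*x*y - 10*x - 2*y**2 + 8*y - 9.
  f_y = 2*x**2 - 4*x*y + 8*x - 2*y + 4.
Scan x_0 ∈ {−4, ..., 4}. For each x_0, f_y(x_0, y) is a polynomial in y; find its integer roots y ∈ {−4, ..., 4}, then test f_x and f at those candidates.
  x = -4: f_y(-4, y) = 14*y + 4; no integer root y with |y| ≤ 4.
  x = -3: f_y(-3, y) = 10*y - 2; no integer root y with |y| ≤ 4.
  x = -2: f_y(-2, y) = 6*y - 4; no integer root y with |y| ≤ 4.
  x = -1: f_y(-1, y) = 2*y - 2; vanishes at y ∈ {1}. (-1, 1): f_x = 0, f = 0 — SINGULAR.
  x = 0: f_y(0, y) = 4 - 2*y; vanishes at y ∈ {2}. (0, 2): f_x = -1 ≠ 0.
  x = 1: f_y(1, y) = 14 - 6*y; no integer root y with |y| ≤ 4.
  x = 2: f_y(2, y) = 28 - 10*y; no integer root y with |y| ≤ 4.
  x = 3: f_y(3, y) = 46 - 14*y; no integer root y with |y| ≤ 4.
  x = 4: f_y(4, y) = 68 - 18*y; no integer root y with |y| ≤ 4.
Only singular point on the grid: (-1, 1).
Classify: substitute x = -1 + u, y = 1 + v and expand: f = -u**3 + 2*u**2*v - 2*u*v**2 + v**2.
No constant or linear terms (consistent with a singular point). Quadratic part: v**2. Cubic part: -u**3 + 2*u**2*v - 2*u*v**2.
The quadratic part v**2 is a perfect square, so there is a single (double) tangent line v = 0, i.e. y = 1. Restricting the cubic part to that line (v = 0) leaves -u**3 ≠ 0, so f is not divisible by v and the branch is v² ≈ u**3 to lowest order — this is a cusp.
Classification: cusp.


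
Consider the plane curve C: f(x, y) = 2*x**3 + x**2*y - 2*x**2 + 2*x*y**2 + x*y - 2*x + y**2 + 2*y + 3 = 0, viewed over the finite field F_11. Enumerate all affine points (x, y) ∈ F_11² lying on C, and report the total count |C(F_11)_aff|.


Affine F_11-points: {(0, 2), (0, 7), (1, 7), (1, 10), (2, 7), (2, 9), (3, 0), (3, 9), (5, 6), (8, 8), (8, 9)}; count = 11.

For each of the 121 pairs (x, y) ∈ F_11², evaluate f(x, y) mod 11. Record the zeros.
  x = 0: [0↦3, 1↦6, 2↦0, 3↦7, 4↦5, 5↦5, 6↦7, 7↦0, 8↦6, 9↦3, 10↦2]  zeros at y ∈ {2, 7}
  x = 1: [0↦1, 1↦8, 2↦10, 3↦7, 4↦10, 5↦8, 6↦1, 7↦0, 8↦5, 9↦5, 10↦0]  zeros at y ∈ {7, 10}
  x = 2: [0↦7, 1↦9, 2↦10, 3↦10, 4↦9, 5↦7, 6↦4, 7↦0, 8↦6, 9↦0, 10↦4]  zeros at y ∈ {7, 9}
  x = 3: [0↦0, 1↦10, 2↦1, 3↦6, 4↦3, 5↦3, 6↦6, 7↦1, 8↦10, 9↦0, 10↦4]  zeros at y ∈ {0, 9}
  x = 4: [0↦3, 1↦1, 2↦6, 3↦7, 4↦4, 5↦8, 6↦8, 7↦4, 8↦7, 9↦6, 10↦1]  zeros at y ∈ ∅
  x = 5: [0↦6, 1↦5, 2↦4, 3↦3, 4↦2, 5↦1, 6↦0, 7↦10, 8↦9, 9↦8, 10↦7]  zeros at y ∈ {6}
  x = 6: [0↦10, 1↦1, 2↦7, 3↦6, 4↦9, 5↦5, 6↦5, 7↦9, 8↦6, 9↦7, 10↦1]  zeros at y ∈ ∅
  x = 7: [0↦5, 1↦1, 2↦5, 3↦6, 4↦4, 5↦10, 6↦2, 7↦2, 8↦10, 9↦4, 10↦6]  zeros at y ∈ ∅
  x = 8: [0↦3, 1↦6, 2↦10, 3↦4, 4↦10, 5↦6, 6↦3, 7↦1, 8↦0, 9↦0, 10↦1]  zeros at y ∈ {8, 9}
  x = 9: [0↦5, 1↦6, 2↦1, 3↦1, 4↦6, 5↦5, 6↦9, 7↦7, 8↦10, 9↦7, 10↦9]  zeros at y ∈ ∅
  x = 10: [0↦1, 1↦2, 2↦1, 3↦9, 4↦4, 5↦8, 6↦10, 7↦10, 8↦8, 9↦4, 10↦9]  zeros at y ∈ ∅
Collecting zeros: affine points = {(0, 2), (0, 7), (1, 7), (1, 10), (2, 7), (2, 9), (3, 0), (3, 9), (5, 6), (8, 8), (8, 9)}.
Total count |C(F_11)_aff| = 11.
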